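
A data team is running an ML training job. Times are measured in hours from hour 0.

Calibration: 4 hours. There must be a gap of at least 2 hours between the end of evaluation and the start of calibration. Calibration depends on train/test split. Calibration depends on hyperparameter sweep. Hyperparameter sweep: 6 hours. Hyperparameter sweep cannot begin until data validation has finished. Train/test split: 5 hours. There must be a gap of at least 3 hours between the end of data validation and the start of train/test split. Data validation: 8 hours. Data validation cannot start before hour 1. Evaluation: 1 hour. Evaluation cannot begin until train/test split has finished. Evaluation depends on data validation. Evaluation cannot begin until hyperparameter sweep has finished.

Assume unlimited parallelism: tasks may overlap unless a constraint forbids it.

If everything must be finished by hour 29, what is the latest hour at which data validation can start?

Calibration has no dependents, so it just needs to finish by hour 29. Starting by 29 − 4 = hour 25 achieves that.
Since calibration (must start by hour 25, minus 2-hour gap → hour 23) depends on it, evaluation must finish by hour 23. Backing off its 1-hour duration gives a latest start of hour 22.
Train/test split must finish in time for evaluation (must start by hour 22); calibration (must start by hour 25). The tightest is hour 22, so train/test split must start by 22 − 5 = hour 17.
For hyperparameter sweep: evaluation (must start by hour 22); calibration (must start by hour 25). The most restrictive is hour 22; with a 6-hour duration, hyperparameter sweep must start by hour 16.
Data validation has several dependents: train/test split (must start by hour 17, minus 3-hour gap → hour 14); hyperparameter sweep (must start by hour 16); evaluation (must start by hour 22). The earliest of those limits is hour 14, so data validation must start by 14 − 8 = hour 6.

6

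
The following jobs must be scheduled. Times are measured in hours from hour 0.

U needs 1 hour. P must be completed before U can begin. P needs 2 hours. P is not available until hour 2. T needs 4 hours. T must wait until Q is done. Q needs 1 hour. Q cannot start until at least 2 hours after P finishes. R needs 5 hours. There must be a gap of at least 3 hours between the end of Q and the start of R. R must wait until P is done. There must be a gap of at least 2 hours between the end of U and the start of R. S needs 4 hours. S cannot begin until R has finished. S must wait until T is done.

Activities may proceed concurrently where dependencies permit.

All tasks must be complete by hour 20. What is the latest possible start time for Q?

7

Nothing follows S; the deadline of hour 20 is its only limit. It must start by 20 − 4 = hour 16.
R has to be done before S (must start by hour 16). That means finishing by hour 16, i.e. starting by 16 − 5 = hour 11.
T has to be done before S (must start by hour 16). That means finishing by hour 16, i.e. starting by 16 − 4 = hour 12.
Q must finish in time for R (must start by hour 11, minus 3-hour gap → hour 8); T (must start by hour 12). The tightest is hour 8, so Q must start by 8 − 1 = hour 7.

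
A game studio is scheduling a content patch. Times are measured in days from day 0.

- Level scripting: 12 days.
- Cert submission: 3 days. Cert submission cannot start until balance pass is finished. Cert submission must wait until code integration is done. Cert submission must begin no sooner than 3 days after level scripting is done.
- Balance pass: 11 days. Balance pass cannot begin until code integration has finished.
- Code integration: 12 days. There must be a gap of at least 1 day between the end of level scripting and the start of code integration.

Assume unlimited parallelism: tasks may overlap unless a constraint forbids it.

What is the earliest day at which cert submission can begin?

Level scripting has no prerequisites, so it starts at day 0 and finishes at day 12.
After level scripting (finishes day 12, plus 1-day gap → day 13), code integration can start at day 13 and finishes at day 25.
Balance pass cannot begin until code integration (finishes day 25). It runs from day 25 to 25 + 11 = day 36.
Cert submission waits on balance pass (finishes day 36); code integration (finishes day 25); level scripting (finishes day 12, plus 3-day gap → day 15). The latest of these is day 36, which is the earliest cert submission can start.

36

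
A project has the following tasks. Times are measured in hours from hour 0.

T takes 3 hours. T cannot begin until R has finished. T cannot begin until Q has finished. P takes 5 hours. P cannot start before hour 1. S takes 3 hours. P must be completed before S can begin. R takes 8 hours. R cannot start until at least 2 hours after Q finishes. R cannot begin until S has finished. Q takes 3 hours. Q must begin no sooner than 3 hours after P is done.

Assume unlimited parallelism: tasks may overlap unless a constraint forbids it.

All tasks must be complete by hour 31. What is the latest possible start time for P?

T must finish by hour 31; it takes 3 hours, so it must start by 31 − 3 = hour 28.
R must finish before T (must start by hour 28). With an 8-hour duration, R must start by 28 − 8 = hour 20.
For Q: R (must start by hour 20, minus 2-hour gap → hour 18); T (must start by hour 28). The most restrictive is hour 18; with a 3-hour duration, Q must start by hour 15.
Since R (must start by hour 20) depends on it, S must finish by hour 20. Backing off its 3-hour duration gives a latest start of hour 17.
P feeds Q (must start by hour 15, minus 3-hour gap → hour 12); S (must start by hour 17). Taking the minimum, P must finish by hour 12 and start by 12 − 5 = hour 7.

7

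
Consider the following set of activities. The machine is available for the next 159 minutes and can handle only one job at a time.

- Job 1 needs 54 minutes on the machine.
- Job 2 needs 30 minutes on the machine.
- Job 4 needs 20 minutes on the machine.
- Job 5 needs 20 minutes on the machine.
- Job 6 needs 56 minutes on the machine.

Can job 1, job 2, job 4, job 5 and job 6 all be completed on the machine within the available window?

Running back to back, the jobs need 54 + 30 + 20 + 20 + 56 = 180 minutes on the machine.
Since 180 > 159, they cannot all fit.

No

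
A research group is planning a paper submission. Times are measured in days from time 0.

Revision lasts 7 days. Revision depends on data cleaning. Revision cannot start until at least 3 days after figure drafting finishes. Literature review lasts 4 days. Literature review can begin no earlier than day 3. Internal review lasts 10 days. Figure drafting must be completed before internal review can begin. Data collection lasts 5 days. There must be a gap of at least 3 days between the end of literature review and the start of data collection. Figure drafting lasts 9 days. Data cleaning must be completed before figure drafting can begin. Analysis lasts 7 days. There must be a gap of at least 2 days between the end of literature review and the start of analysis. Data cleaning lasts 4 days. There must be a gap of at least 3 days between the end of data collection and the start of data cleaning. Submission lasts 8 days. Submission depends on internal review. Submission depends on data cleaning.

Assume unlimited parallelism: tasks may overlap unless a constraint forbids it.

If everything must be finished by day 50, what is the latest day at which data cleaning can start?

19

Nothing follows submission; the deadline of day 50 is its only limit. It must start by 50 − 8 = day 42.
Since submission (must start by day 42) depends on it, internal review must finish by day 42. Backing off its 10-day duration gives a latest start of day 32.
To finish by day 50, revision (duration 7) must start no later than day 43.
Figure drafting feeds internal review (must start by day 32); revision (must start by day 43, minus 3-day gap → day 40). Taking the minimum, figure drafting must finish by day 32 and start by 32 − 9 = day 23.
For data cleaning: figure drafting (must start by day 23); revision (must start by day 43); submission (must start by day 42). The most restrictive is day 23; with a 4-day duration, data cleaning must start by day 19.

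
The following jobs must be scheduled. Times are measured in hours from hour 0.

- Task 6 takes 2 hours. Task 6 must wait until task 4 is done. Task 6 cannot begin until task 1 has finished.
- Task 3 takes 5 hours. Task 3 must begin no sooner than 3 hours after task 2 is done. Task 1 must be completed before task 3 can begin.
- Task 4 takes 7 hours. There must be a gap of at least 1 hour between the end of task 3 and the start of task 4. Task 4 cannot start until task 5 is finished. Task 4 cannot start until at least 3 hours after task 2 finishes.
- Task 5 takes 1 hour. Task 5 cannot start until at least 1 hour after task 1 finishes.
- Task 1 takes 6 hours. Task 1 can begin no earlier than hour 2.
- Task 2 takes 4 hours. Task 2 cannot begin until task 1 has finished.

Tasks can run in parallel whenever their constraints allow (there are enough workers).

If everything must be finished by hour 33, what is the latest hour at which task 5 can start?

Nothing follows task 6; the deadline of hour 33 is its only limit. It must start by 33 − 2 = hour 31.
Since task 6 (must start by hour 31) depends on it, task 4 must finish by hour 31. Backing off its 7-hour duration gives a latest start of hour 24.
Task 5 feeds into task 4 (must start by hour 24); so task 5 must finish by hour 24 and therefore start by hour 23.

23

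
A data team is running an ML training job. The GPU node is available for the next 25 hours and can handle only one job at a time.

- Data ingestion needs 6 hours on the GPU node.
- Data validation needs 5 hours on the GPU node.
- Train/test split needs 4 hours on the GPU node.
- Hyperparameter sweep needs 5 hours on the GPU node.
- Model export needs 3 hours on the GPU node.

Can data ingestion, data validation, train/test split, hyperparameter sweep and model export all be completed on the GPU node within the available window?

Running back to back, the jobs need 6 + 5 + 4 + 5 + 3 = 23 hours on the GPU node.
Since 23 ≤ 25, they fit within the window.

Yes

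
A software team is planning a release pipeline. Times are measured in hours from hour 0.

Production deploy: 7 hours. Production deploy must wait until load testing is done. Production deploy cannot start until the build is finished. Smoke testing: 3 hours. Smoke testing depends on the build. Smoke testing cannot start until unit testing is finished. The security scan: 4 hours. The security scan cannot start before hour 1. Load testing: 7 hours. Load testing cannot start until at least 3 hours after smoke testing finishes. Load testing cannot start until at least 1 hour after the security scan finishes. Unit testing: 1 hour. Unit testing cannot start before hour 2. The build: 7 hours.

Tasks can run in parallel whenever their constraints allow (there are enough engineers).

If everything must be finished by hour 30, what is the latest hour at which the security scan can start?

11

Production deploy must finish by hour 30; it takes 7 hours, so it must start by 30 − 7 = hour 23.
Load testing has to be done before production deploy (must start by hour 23). That means finishing by hour 23, i.e. starting by 23 − 7 = hour 16.
The security scan must finish before load testing (must start by hour 16, minus 1-hour gap → hour 15). With a 4-hour duration, the security scan must start by 15 − 4 = hour 11.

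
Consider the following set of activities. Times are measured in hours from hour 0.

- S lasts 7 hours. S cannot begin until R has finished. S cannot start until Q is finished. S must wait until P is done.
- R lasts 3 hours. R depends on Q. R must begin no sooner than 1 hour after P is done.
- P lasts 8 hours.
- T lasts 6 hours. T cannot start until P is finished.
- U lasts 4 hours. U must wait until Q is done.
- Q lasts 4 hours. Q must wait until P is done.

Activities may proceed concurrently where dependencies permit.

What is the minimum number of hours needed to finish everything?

P has no prerequisites, so it starts at hour 0 and finishes at hour 8.
T waits on P (finishes hour 8), so it starts at hour 8 and finishes at 8 + 6 = hour 14.
Q waits on P (finishes hour 8), so it starts at hour 8 and finishes at 8 + 4 = hour 12.
After Q (finishes hour 12), U can start at hour 12 and finishes at hour 16.
R cannot start until Q (finishes hour 12); P (finishes hour 8, plus 1-hour gap → hour 9). The controlling bound is hour 12, so R finishes at 12 + 3 = hour 15.
S needs all of R (finishes hour 15); Q (finishes hour 12); P (finishes hour 8). That puts its earliest start at hour 15; it finishes at 15 + 7 = hour 22.
All tasks are finished once the last one completes. Finish times: P at 8, Q at 12, R at 15, S at 22, T at 14, U at 16. The latest is hour 22.

22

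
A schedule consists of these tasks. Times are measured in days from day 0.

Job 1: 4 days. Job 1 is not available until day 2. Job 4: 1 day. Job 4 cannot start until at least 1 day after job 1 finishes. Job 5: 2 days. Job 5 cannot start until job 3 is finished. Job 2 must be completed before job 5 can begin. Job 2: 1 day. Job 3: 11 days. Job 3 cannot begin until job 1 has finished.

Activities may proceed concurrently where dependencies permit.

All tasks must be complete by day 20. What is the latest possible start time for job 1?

3

Nothing follows job 5; the deadline of day 20 is its only limit. It must start by 20 − 2 = day 18.
Since job 5 (must start by day 18) depends on it, job 3 must finish by day 18. Backing off its 11-day duration gives a latest start of day 7.
To finish by day 20, job 4 (duration 1) must start no later than day 19.
For job 1: job 3 (must start by day 7); job 4 (must start by day 19, minus 1-day gap → day 18). The most restrictive is day 7; with a 4-day duration, job 1 must start by day 3.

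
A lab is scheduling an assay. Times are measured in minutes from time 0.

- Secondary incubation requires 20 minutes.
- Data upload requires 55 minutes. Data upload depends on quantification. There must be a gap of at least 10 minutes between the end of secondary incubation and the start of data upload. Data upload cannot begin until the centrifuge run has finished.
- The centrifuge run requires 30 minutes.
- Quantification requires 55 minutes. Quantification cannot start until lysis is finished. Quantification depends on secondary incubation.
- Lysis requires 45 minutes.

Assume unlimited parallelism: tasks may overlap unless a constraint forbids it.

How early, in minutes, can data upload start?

100

Secondary incubation has no prerequisites, so it starts at minute 0 and finishes at minute 20.
The centrifuge run has no prerequisites, so it starts at minute 0 and finishes at minute 30.
Nothing blocks lysis, so it runs from minute 0 to minute 45.
For quantification: lysis (finishes minute 45); secondary incubation (finishes minute 20). Taking the maximum gives a start of minute 45, and it finishes at 45 + 55 = minute 100.
Data upload waits on quantification (finishes minute 100); secondary incubation (finishes minute 20, plus 10-minute gap → minute 30); the centrifuge run (finishes minute 30). The latest of these is minute 100, which is the earliest data upload can start.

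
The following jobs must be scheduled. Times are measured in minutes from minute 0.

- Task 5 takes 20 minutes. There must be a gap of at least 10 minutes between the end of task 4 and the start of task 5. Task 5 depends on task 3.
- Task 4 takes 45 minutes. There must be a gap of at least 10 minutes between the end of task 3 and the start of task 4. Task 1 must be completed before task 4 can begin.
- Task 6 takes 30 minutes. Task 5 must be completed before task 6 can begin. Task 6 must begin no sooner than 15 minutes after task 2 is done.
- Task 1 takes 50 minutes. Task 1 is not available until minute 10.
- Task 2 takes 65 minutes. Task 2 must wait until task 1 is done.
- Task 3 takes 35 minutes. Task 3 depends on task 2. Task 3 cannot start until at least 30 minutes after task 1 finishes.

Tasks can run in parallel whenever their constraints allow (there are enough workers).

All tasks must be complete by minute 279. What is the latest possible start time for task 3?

129

Task 6 has no dependents, so it just needs to finish by minute 279. Starting by 279 − 30 = minute 249 achieves that.
Task 5 feeds into task 6 (must start by minute 249); so task 5 must finish by minute 249 and therefore start by minute 229.
Since task 5 (must start by minute 229, minus 10-minute gap → minute 219) depends on it, task 4 must finish by minute 219. Backing off its 45-minute duration gives a latest start of minute 174.
Task 3 feeds task 4 (must start by minute 174, minus 10-minute gap → minute 164); task 5 (must start by minute 229). Taking the minimum, task 3 must finish by minute 164 and start by 164 − 35 = minute 129.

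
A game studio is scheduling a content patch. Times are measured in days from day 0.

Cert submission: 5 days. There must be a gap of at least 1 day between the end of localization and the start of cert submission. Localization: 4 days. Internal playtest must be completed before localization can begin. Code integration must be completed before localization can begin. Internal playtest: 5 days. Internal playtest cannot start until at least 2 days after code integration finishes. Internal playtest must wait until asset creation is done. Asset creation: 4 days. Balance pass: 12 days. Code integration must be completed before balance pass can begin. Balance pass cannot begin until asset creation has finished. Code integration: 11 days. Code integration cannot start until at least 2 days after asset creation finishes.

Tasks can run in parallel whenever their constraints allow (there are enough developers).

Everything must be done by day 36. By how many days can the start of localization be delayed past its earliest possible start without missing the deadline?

2

Asset creation has no prerequisites, so it starts at day 0 and finishes at day 4.
Code integration cannot begin until asset creation (finishes day 4, plus 2-day gap → day 6). It runs from day 6 to 6 + 11 = day 17.
Internal playtest has to wait for code integration (finishes day 17, plus 2-day gap → day 19); asset creation (finishes day 4). The latest of these is day 19, so internal playtest runs day 19 to 19 + 5 = day 24.
Localization needs all of internal playtest (finishes day 24); code integration (finishes day 17). That puts its earliest start at day 24; it finishes at 24 + 4 = day 28.

Working backward from the deadline:
Cert submission must finish by day 36; it takes 5 days, so it must start by 36 − 5 = day 31.
Localization feeds into cert submission (must start by day 31, minus 1-day gap → day 30); so localization must finish by day 30 and therefore start by day 26.
So localization can start as early as day 24 and as late as day 26, giving 26 − 24 = 2 days of slack.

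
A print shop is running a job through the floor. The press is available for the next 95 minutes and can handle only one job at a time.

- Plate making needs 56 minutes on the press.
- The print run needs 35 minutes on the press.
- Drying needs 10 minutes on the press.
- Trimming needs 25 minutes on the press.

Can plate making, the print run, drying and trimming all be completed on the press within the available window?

Running back to back, the jobs need 56 + 35 + 10 + 25 = 126 minutes on the press.
Since 126 > 95, they cannot all fit.

No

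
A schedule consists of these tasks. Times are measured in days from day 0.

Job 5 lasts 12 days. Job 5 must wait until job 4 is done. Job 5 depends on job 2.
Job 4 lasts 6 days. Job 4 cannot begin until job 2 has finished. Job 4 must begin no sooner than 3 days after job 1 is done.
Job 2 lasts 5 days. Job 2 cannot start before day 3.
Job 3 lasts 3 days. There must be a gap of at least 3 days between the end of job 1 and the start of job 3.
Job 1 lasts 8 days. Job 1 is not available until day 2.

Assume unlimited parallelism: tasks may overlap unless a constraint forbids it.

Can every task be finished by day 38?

Job 2 cannot begin until its own release at day 3. It runs from day 3 to 3 + 5 = day 8.
After its own release at day 2, job 1 can start at day 2 and finishes at day 10.
Job 4 cannot start until job 2 (finishes day 8); job 1 (finishes day 10, plus 3-day gap → day 13). The controlling bound is day 13, so job 4 finishes at 13 + 6 = day 19.
Job 5 has to wait for job 4 (finishes day 19); job 2 (finishes day 8). The latest of these is day 19, so job 5 runs day 19 to 19 + 12 = day 31.
Job 3 cannot begin until job 1 (finishes day 10, plus 3-day gap → day 13). It runs from day 13 to 13 + 3 = day 16.
Every task is finished by day 31, which is no later than the deadline of 38, so the schedule is feasible.

Yes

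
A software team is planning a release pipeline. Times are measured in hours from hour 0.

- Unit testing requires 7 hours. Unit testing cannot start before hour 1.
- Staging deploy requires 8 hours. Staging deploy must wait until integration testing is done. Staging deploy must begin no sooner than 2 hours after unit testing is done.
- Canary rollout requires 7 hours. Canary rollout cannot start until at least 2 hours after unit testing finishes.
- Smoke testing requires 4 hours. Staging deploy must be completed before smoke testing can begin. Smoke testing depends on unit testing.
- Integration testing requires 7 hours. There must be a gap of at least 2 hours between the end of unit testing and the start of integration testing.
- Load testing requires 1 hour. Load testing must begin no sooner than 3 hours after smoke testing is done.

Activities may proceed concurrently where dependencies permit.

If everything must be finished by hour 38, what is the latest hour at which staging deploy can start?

Load testing must finish by hour 38; it takes 1 hour, so it must start by 38 − 1 = hour 37.
Smoke testing feeds into load testing (must start by hour 37, minus 3-hour gap → hour 34); so smoke testing must finish by hour 34 and therefore start by hour 30.
Staging deploy feeds into smoke testing (must start by hour 30); so staging deploy must finish by hour 30 and therefore start by hour 22.

22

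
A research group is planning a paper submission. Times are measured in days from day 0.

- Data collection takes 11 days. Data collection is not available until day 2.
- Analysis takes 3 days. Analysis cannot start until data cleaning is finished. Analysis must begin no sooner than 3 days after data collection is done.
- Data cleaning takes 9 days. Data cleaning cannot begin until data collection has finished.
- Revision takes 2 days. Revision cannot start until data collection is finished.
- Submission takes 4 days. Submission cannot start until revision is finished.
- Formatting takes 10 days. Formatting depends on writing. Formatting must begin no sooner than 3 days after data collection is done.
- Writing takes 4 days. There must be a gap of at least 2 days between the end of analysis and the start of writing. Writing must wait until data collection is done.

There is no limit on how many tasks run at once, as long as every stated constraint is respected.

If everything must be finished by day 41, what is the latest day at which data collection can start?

2

To finish by day 41, formatting (duration 10) must start no later than day 31.
Since formatting (must start by day 31) depends on it, writing must finish by day 31. Backing off its 4-day duration gives a latest start of day 27.
Analysis has to be done before writing (must start by day 27, minus 2-day gap → day 25). That means finishing by day 25, i.e. starting by 25 − 3 = day 22.
Data cleaning must finish before analysis (must start by day 22). With a 9-day duration, data cleaning must start by 22 − 9 = day 13.
To finish by day 41, submission (duration 4) must start no later than day 37.
Since submission (must start by day 37) depends on it, revision must finish by day 37. Backing off its 2-day duration gives a latest start of day 35.
Data collection feeds data cleaning (must start by day 13); analysis (must start by day 22, minus 3-day gap → day 19); writing (must start by day 27); revision (must start by day 35); formatting (must start by day 31, minus 3-day gap → day 28). Taking the minimum, data collection must finish by day 13 and start by 13 − 11 = day 2.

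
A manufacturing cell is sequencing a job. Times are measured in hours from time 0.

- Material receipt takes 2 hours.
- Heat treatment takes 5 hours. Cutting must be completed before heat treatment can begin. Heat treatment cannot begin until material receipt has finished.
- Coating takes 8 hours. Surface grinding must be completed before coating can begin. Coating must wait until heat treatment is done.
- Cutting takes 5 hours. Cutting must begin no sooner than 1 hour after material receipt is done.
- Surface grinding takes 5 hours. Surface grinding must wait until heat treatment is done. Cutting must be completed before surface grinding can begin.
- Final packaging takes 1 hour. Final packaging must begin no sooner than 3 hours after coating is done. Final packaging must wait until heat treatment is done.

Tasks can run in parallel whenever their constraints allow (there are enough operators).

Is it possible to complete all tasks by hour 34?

Yes

Material receipt has no prerequisites, so it starts at hour 0 and finishes at hour 2.
After material receipt (finishes hour 2, plus 1-hour gap → hour 3), cutting can start at hour 3 and finishes at hour 8.
Heat treatment needs all of cutting (finishes hour 8); material receipt (finishes hour 2). That puts its earliest start at hour 8; it finishes at 8 + 5 = hour 13.
For surface grinding: heat treatment (finishes hour 13); cutting (finishes hour 8). Taking the maximum gives a start of hour 13, and it finishes at 13 + 5 = hour 18.
Coating needs all of surface grinding (finishes hour 18); heat treatment (finishes hour 13). That puts its earliest start at hour 18; it finishes at 18 + 8 = hour 26.
Final packaging cannot start until coating (finishes hour 26, plus 3-hour gap → hour 29); heat treatment (finishes hour 13). The controlling bound is hour 29, so final packaging finishes at 29 + 1 = hour 30.
Every task is finished by hour 30, which is no later than the deadline of 34, so the schedule is feasible.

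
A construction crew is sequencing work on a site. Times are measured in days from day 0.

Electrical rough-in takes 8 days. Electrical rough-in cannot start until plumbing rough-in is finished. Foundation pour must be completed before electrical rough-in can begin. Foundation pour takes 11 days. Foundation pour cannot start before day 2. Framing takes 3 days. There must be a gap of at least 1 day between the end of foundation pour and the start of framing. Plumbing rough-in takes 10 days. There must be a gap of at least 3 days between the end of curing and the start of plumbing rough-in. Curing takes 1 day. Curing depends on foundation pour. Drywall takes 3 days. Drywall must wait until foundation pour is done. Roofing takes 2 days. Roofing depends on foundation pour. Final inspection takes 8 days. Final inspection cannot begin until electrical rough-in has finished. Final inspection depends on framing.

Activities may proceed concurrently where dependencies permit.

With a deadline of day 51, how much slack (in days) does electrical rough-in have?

8

After its own release at day 2, foundation pour can start at day 2 and finishes at day 13.
After foundation pour (finishes day 13), curing can start at day 13 and finishes at day 14.
Plumbing rough-in waits on curing (finishes day 14, plus 3-day gap → day 17), so it starts at day 17 and finishes at 17 + 10 = day 27.
Electrical rough-in needs all of plumbing rough-in (finishes day 27); foundation pour (finishes day 13). That puts its earliest start at day 27; it finishes at 27 + 8 = day 35.

Working backward from the deadline:
To finish by day 51, final inspection (duration 8) must start no later than day 43.
Electrical rough-in feeds into final inspection (must start by day 43); so electrical rough-in must finish by day 43 and therefore start by day 35.
So electrical rough-in can start as early as day 27 and as late as day 35, giving 35 − 27 = 8 days of slack.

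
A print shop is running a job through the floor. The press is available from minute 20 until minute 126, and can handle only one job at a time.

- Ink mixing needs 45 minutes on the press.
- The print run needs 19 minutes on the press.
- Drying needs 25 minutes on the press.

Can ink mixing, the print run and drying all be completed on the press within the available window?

Yes

The press window is 126 − 20 = 106 minutes.
Running back to back, the jobs need 45 + 19 + 25 = 89 minutes on the press.
Since 89 ≤ 106, they fit within the window.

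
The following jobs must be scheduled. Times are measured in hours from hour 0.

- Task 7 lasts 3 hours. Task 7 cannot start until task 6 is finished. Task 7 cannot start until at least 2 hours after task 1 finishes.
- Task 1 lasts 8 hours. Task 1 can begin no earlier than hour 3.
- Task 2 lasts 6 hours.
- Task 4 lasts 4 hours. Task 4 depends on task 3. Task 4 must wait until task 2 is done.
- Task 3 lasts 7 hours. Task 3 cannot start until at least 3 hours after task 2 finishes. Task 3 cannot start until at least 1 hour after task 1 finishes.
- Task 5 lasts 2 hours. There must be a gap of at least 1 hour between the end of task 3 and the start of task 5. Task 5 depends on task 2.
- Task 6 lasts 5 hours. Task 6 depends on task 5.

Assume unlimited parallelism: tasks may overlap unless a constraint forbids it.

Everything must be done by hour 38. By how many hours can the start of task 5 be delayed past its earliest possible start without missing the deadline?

8

Task 2 has no prerequisites, so it starts at hour 0 and finishes at hour 6.
After its own release at hour 3, task 1 can start at hour 3 and finishes at hour 11.
Task 3 has to wait for task 2 (finishes hour 6, plus 3-hour gap → hour 9); task 1 (finishes hour 11, plus 1-hour gap → hour 12). The latest of these is hour 12, so task 3 runs hour 12 to 12 + 7 = hour 19.
Task 5 has to wait for task 3 (finishes hour 19, plus 1-hour gap → hour 20); task 2 (finishes hour 6). The latest of these is hour 20, so task 5 runs hour 20 to 20 + 2 = hour 22.

Working backward from the deadline:
Task 7 must finish by hour 38; it takes 3 hours, so it must start by 38 − 3 = hour 35.
Since task 7 (must start by hour 35) depends on it, task 6 must finish by hour 35. Backing off its 5-hour duration gives a latest start of hour 30.
Task 5 has to be done before task 6 (must start by hour 30). That means finishing by hour 30, i.e. starting by 30 − 2 = hour 28.
So task 5 can start as early as hour 20 and as late as hour 28, giving 28 − 20 = 8 hours of slack.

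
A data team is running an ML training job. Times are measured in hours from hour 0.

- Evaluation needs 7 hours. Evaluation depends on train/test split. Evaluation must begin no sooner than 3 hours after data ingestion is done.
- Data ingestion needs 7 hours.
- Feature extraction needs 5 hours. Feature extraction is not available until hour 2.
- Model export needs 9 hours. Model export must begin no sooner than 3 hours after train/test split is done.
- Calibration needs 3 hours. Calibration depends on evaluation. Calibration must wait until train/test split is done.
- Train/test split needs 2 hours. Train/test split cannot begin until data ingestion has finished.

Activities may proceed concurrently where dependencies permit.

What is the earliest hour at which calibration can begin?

Nothing blocks data ingestion, so it runs from hour 0 to hour 7.
Train/test split waits on data ingestion (finishes hour 7), so it starts at hour 7 and finishes at 7 + 2 = hour 9.
Evaluation needs all of train/test split (finishes hour 9); data ingestion (finishes hour 7, plus 3-hour gap → hour 10). That puts its earliest start at hour 10; it finishes at 10 + 7 = hour 17.
Calibration waits on evaluation (finishes hour 17); train/test split (finishes hour 9). The latest of these is hour 17, which is the earliest calibration can start.

17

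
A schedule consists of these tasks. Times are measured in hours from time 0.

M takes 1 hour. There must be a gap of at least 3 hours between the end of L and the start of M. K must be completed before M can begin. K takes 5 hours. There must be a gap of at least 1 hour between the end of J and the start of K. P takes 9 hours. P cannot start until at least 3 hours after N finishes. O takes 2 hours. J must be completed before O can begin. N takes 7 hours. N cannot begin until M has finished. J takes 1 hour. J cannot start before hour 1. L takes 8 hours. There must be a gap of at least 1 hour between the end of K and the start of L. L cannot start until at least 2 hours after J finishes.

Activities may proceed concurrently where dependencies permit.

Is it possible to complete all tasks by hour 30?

No

J waits on its own release at hour 1, so it starts at hour 1 and finishes at 1 + 1 = hour 2.
O cannot begin until J (finishes hour 2). It runs from hour 2 to 2 + 2 = hour 4.
K waits on J (finishes hour 2, plus 1-hour gap → hour 3), so it starts at hour 3 and finishes at 3 + 5 = hour 8.
L needs all of K (finishes hour 8, plus 1-hour gap → hour 9); J (finishes hour 2, plus 2-hour gap → hour 4). That puts its earliest start at hour 9; it finishes at 9 + 8 = hour 17.
M has to wait for L (finishes hour 17, plus 3-hour gap → hour 20); K (finishes hour 8). The latest of these is hour 20, so M runs hour 20 to 20 + 1 = hour 21.
N cannot begin until M (finishes hour 21). It runs from hour 21 to 21 + 7 = hour 28.
P cannot begin until N (finishes hour 28, plus 3-hour gap → hour 31). It runs from hour 31 to 31 + 9 = hour 40.
The earliest everything can be done is hour 40, which is after the deadline of 30, so it is not possible.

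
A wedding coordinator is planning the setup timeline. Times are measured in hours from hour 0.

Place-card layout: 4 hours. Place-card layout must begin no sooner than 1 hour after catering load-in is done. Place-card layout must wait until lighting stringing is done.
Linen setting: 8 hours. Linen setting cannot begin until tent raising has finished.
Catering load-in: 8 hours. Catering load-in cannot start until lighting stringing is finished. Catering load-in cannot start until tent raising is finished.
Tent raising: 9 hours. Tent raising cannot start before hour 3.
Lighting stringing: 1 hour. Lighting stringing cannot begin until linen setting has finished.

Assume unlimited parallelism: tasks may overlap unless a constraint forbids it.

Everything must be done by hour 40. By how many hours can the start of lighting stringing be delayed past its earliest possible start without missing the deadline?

After its own release at hour 3, tent raising can start at hour 3 and finishes at hour 12.
Linen setting cannot begin until tent raising (finishes hour 12). It runs from hour 12 to 12 + 8 = hour 20.
Lighting stringing waits on linen setting (finishes hour 20), so it starts at hour 20 and finishes at 20 + 1 = hour 21.

Working backward from the deadline:
To finish by hour 40, place-card layout (duration 4) must start no later than hour 36.
Catering load-in must finish before place-card layout (must start by hour 36, minus 1-hour gap → hour 35). With an 8-hour duration, catering load-in must start by 35 − 8 = hour 27.
Lighting stringing has several dependents: catering load-in (must start by hour 27); place-card layout (must start by hour 36). The earliest of those limits is hour 27, so lighting stringing must start by 27 − 1 = hour 26.
So lighting stringing can start as early as hour 20 and as late as hour 26, giving 26 − 20 = 6 hours of slack.

6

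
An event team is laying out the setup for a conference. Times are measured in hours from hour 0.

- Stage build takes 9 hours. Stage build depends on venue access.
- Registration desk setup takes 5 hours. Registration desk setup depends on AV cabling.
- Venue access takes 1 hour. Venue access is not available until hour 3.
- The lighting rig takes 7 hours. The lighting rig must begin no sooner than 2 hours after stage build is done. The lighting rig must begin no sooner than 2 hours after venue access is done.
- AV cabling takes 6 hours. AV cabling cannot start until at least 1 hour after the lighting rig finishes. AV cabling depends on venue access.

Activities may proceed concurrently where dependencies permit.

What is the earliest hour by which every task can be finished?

34

Venue access cannot begin until its own release at hour 3. It runs from hour 3 to 3 + 1 = hour 4.
After venue access (finishes hour 4), stage build can start at hour 4 and finishes at hour 13.
The lighting rig cannot start until stage build (finishes hour 13, plus 2-hour gap → hour 15); venue access (finishes hour 4, plus 2-hour gap → hour 6). The controlling bound is hour 15, so the lighting rig finishes at 15 + 7 = hour 22.
AV cabling has to wait for the lighting rig (finishes hour 22, plus 1-hour gap → hour 23); venue access (finishes hour 4). The latest of these is hour 23, so AV cabling runs hour 23 to 23 + 6 = hour 29.
Registration desk setup cannot begin until AV cabling (finishes hour 29). It runs from hour 29 to 29 + 5 = hour 34.
All tasks are finished once the last one completes. Finish times: Venue access at 4, Stage build at 13, The lighting rig at 22, AV cabling at 29, Registration desk setup at 34. The latest is hour 34.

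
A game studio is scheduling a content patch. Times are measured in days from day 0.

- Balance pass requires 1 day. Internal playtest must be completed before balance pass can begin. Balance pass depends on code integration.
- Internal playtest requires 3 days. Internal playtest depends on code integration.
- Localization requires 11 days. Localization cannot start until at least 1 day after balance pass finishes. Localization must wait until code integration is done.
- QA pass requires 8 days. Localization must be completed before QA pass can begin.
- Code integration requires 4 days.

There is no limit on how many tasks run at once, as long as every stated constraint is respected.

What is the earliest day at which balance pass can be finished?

8

Nothing blocks code integration, so it runs from day 0 to day 4.
Internal playtest waits on code integration (finishes day 4), so it starts at day 4 and finishes at 4 + 3 = day 7.
Balance pass cannot start until internal playtest (finishes day 7); code integration (finishes day 4). The controlling bound is day 7, so balance pass finishes at 7 + 1 = day 8.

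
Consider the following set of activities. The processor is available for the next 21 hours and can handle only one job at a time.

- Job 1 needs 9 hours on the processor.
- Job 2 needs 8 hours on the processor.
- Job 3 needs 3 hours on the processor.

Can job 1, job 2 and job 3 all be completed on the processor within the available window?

Running back to back, the jobs need 9 + 8 + 3 = 20 hours on the processor.
Since 20 ≤ 21, they fit within the window.

Yes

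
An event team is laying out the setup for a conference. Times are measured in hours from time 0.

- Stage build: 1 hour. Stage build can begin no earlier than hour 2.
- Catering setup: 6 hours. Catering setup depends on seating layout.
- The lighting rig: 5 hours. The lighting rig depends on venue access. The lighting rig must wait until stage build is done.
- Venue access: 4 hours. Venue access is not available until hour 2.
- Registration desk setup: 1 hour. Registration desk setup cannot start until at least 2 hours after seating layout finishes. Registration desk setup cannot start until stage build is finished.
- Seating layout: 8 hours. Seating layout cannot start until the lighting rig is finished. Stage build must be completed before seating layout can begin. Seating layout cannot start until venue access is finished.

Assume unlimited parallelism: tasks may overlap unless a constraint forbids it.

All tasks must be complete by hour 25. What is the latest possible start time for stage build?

5

Nothing follows registration desk setup; the deadline of hour 25 is its only limit. It must start by 25 − 1 = hour 24.
Catering setup has no dependents, so it just needs to finish by hour 25. Starting by 25 − 6 = hour 19 achieves that.
Seating layout feeds registration desk setup (must start by hour 24, minus 2-hour gap → hour 22); catering setup (must start by hour 19). Taking the minimum, seating layout must finish by hour 19 and start by 19 − 8 = hour 11.
The lighting rig must finish before seating layout (must start by hour 11). With a 5-hour duration, the lighting rig must start by 11 − 5 = hour 6.
Stage build must finish in time for the lighting rig (must start by hour 6); seating layout (must start by hour 11); registration desk setup (must start by hour 24). The tightest is hour 6, so stage build must start by 6 − 1 = hour 5.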